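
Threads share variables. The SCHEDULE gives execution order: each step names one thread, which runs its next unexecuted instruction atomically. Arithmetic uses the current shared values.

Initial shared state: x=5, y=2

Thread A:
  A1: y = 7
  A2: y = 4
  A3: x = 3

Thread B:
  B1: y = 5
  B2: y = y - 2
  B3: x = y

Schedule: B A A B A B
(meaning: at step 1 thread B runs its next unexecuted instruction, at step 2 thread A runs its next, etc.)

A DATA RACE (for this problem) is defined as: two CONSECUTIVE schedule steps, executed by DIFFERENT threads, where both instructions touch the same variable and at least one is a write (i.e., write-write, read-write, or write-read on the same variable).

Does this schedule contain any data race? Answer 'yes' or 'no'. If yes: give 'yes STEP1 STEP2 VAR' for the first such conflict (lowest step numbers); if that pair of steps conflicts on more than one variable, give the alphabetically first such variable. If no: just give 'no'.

Steps 1,2: B(y = 5) vs A(y = 7). RACE on y (W-W).
Steps 2,3: same thread (A). No race.
Steps 3,4: A(y = 4) vs B(y = y - 2). RACE on y (W-W).
Steps 4,5: B(r=y,w=y) vs A(r=-,w=x). No conflict.
Steps 5,6: A(x = 3) vs B(x = y). RACE on x (W-W).
First conflict at steps 1,2.

Answer: yes 1 2 y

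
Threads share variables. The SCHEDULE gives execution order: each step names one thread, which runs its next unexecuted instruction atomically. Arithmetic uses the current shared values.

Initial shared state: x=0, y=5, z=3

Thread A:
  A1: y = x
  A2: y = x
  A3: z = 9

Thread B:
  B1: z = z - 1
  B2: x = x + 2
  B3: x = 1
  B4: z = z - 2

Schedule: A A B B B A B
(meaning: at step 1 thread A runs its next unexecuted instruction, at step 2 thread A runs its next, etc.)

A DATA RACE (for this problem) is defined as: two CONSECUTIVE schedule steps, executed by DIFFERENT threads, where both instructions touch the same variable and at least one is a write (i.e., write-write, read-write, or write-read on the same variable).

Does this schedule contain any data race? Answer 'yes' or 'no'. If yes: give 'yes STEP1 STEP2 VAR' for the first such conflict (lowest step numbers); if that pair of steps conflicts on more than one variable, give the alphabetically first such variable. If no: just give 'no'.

Steps 1,2: same thread (A). No race.
Steps 2,3: A(r=x,w=y) vs B(r=z,w=z). No conflict.
Steps 3,4: same thread (B). No race.
Steps 4,5: same thread (B). No race.
Steps 5,6: B(r=-,w=x) vs A(r=-,w=z). No conflict.
Steps 6,7: A(z = 9) vs B(z = z - 2). RACE on z (W-W).
First conflict at steps 6,7.

Answer: yes 6 7 z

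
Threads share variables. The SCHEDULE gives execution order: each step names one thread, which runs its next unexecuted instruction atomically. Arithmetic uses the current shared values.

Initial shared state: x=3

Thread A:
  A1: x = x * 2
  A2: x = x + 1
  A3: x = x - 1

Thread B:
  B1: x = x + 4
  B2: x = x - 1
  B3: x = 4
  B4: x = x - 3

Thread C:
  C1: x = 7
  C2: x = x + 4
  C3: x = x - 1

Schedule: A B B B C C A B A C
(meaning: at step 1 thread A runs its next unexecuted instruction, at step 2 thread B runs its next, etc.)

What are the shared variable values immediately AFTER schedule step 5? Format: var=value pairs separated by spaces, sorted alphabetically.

Answer: x=7

Derivation:
Step 1: thread A executes A1 (x = x * 2). Shared: x=6. PCs: A@1 B@0 C@0
Step 2: thread B executes B1 (x = x + 4). Shared: x=10. PCs: A@1 B@1 C@0
Step 3: thread B executes B2 (x = x - 1). Shared: x=9. PCs: A@1 B@2 C@0
Step 4: thread B executes B3 (x = 4). Shared: x=4. PCs: A@1 B@3 C@0
Step 5: thread C executes C1 (x = 7). Shared: x=7. PCs: A@1 B@3 C@1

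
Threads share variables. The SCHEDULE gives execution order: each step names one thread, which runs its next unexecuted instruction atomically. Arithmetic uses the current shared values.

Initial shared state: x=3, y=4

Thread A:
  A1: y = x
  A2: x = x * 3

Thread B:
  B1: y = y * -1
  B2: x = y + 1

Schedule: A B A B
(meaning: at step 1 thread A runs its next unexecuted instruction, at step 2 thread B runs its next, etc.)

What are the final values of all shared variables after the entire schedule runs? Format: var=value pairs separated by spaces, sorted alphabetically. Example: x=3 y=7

Step 1: thread A executes A1 (y = x). Shared: x=3 y=3. PCs: A@1 B@0
Step 2: thread B executes B1 (y = y * -1). Shared: x=3 y=-3. PCs: A@1 B@1
Step 3: thread A executes A2 (x = x * 3). Shared: x=9 y=-3. PCs: A@2 B@1
Step 4: thread B executes B2 (x = y + 1). Shared: x=-2 y=-3. PCs: A@2 B@2

Answer: x=-2 y=-3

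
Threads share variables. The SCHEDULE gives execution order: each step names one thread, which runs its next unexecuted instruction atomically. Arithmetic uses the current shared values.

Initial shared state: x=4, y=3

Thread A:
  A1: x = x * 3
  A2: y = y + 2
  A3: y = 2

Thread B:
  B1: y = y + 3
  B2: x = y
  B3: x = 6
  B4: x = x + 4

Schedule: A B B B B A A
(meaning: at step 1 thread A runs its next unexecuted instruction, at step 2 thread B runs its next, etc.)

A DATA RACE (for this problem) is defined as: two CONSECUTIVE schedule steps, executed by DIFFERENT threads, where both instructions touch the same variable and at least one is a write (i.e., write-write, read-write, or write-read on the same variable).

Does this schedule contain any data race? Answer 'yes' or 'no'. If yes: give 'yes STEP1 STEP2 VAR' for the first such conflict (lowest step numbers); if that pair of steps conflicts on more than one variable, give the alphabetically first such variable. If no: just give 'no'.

Steps 1,2: A(r=x,w=x) vs B(r=y,w=y). No conflict.
Steps 2,3: same thread (B). No race.
Steps 3,4: same thread (B). No race.
Steps 4,5: same thread (B). No race.
Steps 5,6: B(r=x,w=x) vs A(r=y,w=y). No conflict.
Steps 6,7: same thread (A). No race.

Answer: no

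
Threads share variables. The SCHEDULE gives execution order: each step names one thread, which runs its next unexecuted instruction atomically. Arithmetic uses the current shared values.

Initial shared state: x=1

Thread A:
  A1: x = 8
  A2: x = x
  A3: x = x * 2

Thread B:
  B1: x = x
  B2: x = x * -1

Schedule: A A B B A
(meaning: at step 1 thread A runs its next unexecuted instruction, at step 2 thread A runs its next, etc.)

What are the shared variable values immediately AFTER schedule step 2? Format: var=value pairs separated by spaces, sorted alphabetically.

Step 1: thread A executes A1 (x = 8). Shared: x=8. PCs: A@1 B@0
Step 2: thread A executes A2 (x = x). Shared: x=8. PCs: A@2 B@0

Answer: x=8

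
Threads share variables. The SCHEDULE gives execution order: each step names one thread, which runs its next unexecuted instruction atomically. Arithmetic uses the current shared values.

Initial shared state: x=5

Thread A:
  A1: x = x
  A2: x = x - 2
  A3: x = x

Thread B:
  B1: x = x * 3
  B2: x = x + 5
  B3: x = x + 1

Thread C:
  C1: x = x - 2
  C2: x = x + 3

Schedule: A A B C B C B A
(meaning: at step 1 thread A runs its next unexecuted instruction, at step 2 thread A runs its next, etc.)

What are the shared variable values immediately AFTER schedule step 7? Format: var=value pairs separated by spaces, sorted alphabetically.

Step 1: thread A executes A1 (x = x). Shared: x=5. PCs: A@1 B@0 C@0
Step 2: thread A executes A2 (x = x - 2). Shared: x=3. PCs: A@2 B@0 C@0
Step 3: thread B executes B1 (x = x * 3). Shared: x=9. PCs: A@2 B@1 C@0
Step 4: thread C executes C1 (x = x - 2). Shared: x=7. PCs: A@2 B@1 C@1
Step 5: thread B executes B2 (x = x + 5). Shared: x=12. PCs: A@2 B@2 C@1
Step 6: thread C executes C2 (x = x + 3). Shared: x=15. PCs: A@2 B@2 C@2
Step 7: thread B executes B3 (x = x + 1). Shared: x=16. PCs: A@2 B@3 C@2

Answer: x=16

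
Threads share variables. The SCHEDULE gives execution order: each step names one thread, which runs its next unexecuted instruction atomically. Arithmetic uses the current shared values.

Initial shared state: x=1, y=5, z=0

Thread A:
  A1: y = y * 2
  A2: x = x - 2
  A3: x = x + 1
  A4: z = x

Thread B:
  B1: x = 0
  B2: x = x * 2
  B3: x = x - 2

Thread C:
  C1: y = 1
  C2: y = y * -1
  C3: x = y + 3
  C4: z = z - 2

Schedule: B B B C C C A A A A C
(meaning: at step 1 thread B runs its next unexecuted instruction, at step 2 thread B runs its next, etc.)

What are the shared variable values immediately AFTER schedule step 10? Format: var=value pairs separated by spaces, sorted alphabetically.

Answer: x=1 y=-2 z=1

Derivation:
Step 1: thread B executes B1 (x = 0). Shared: x=0 y=5 z=0. PCs: A@0 B@1 C@0
Step 2: thread B executes B2 (x = x * 2). Shared: x=0 y=5 z=0. PCs: A@0 B@2 C@0
Step 3: thread B executes B3 (x = x - 2). Shared: x=-2 y=5 z=0. PCs: A@0 B@3 C@0
Step 4: thread C executes C1 (y = 1). Shared: x=-2 y=1 z=0. PCs: A@0 B@3 C@1
Step 5: thread C executes C2 (y = y * -1). Shared: x=-2 y=-1 z=0. PCs: A@0 B@3 C@2
Step 6: thread C executes C3 (x = y + 3). Shared: x=2 y=-1 z=0. PCs: A@0 B@3 C@3
Step 7: thread A executes A1 (y = y * 2). Shared: x=2 y=-2 z=0. PCs: A@1 B@3 C@3
Step 8: thread A executes A2 (x = x - 2). Shared: x=0 y=-2 z=0. PCs: A@2 B@3 C@3
Step 9: thread A executes A3 (x = x + 1). Shared: x=1 y=-2 z=0. PCs: A@3 B@3 C@3
Step 10: thread A executes A4 (z = x). Shared: x=1 y=-2 z=1. PCs: A@4 B@3 C@3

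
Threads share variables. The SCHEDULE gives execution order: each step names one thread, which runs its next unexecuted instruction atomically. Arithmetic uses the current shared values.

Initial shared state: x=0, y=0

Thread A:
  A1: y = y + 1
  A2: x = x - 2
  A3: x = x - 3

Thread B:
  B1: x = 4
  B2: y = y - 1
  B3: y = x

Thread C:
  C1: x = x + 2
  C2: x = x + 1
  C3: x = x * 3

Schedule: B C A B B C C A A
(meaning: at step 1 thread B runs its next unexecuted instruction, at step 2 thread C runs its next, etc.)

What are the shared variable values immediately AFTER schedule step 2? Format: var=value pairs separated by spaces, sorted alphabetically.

Answer: x=6 y=0

Derivation:
Step 1: thread B executes B1 (x = 4). Shared: x=4 y=0. PCs: A@0 B@1 C@0
Step 2: thread C executes C1 (x = x + 2). Shared: x=6 y=0. PCs: A@0 B@1 C@1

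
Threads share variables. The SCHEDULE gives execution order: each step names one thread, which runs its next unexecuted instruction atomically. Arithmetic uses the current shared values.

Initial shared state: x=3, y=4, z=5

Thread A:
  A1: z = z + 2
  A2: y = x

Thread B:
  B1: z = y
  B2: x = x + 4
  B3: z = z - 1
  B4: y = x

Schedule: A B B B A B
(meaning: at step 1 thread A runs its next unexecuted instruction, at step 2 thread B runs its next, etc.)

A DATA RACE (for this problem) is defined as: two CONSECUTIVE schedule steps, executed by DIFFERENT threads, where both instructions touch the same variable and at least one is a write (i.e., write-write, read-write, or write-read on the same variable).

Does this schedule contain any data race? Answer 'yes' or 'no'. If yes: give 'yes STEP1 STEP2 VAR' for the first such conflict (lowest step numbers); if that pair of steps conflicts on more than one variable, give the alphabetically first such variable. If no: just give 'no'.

Steps 1,2: A(z = z + 2) vs B(z = y). RACE on z (W-W).
Steps 2,3: same thread (B). No race.
Steps 3,4: same thread (B). No race.
Steps 4,5: B(r=z,w=z) vs A(r=x,w=y). No conflict.
Steps 5,6: A(y = x) vs B(y = x). RACE on y (W-W).
First conflict at steps 1,2.

Answer: yes 1 2 z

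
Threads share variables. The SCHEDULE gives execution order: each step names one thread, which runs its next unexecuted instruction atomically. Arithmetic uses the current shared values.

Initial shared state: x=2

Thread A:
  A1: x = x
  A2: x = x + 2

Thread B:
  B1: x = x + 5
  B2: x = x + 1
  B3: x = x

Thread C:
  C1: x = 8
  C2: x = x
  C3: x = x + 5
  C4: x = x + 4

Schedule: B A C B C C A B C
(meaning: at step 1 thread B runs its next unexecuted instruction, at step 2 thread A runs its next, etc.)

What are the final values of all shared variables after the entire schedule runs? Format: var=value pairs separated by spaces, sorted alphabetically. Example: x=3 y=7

Answer: x=20

Derivation:
Step 1: thread B executes B1 (x = x + 5). Shared: x=7. PCs: A@0 B@1 C@0
Step 2: thread A executes A1 (x = x). Shared: x=7. PCs: A@1 B@1 C@0
Step 3: thread C executes C1 (x = 8). Shared: x=8. PCs: A@1 B@1 C@1
Step 4: thread B executes B2 (x = x + 1). Shared: x=9. PCs: A@1 B@2 C@1
Step 5: thread C executes C2 (x = x). Shared: x=9. PCs: A@1 B@2 C@2
Step 6: thread C executes C3 (x = x + 5). Shared: x=14. PCs: A@1 B@2 C@3
Step 7: thread A executes A2 (x = x + 2). Shared: x=16. PCs: A@2 B@2 C@3
Step 8: thread B executes B3 (x = x). Shared: x=16. PCs: A@2 B@3 C@3
Step 9: thread C executes C4 (x = x + 4). Shared: x=20. PCs: A@2 B@3 C@4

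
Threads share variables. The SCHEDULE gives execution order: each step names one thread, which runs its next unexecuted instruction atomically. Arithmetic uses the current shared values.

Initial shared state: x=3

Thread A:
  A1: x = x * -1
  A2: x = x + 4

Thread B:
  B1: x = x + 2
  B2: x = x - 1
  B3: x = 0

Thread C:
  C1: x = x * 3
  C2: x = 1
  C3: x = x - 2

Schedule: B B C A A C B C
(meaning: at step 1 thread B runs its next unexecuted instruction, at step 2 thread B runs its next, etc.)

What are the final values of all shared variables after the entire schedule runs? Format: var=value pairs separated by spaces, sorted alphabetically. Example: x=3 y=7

Answer: x=-2

Derivation:
Step 1: thread B executes B1 (x = x + 2). Shared: x=5. PCs: A@0 B@1 C@0
Step 2: thread B executes B2 (x = x - 1). Shared: x=4. PCs: A@0 B@2 C@0
Step 3: thread C executes C1 (x = x * 3). Shared: x=12. PCs: A@0 B@2 C@1
Step 4: thread A executes A1 (x = x * -1). Shared: x=-12. PCs: A@1 B@2 C@1
Step 5: thread A executes A2 (x = x + 4). Shared: x=-8. PCs: A@2 B@2 C@1
Step 6: thread C executes C2 (x = 1). Shared: x=1. PCs: A@2 B@2 C@2
Step 7: thread B executes B3 (x = 0). Shared: x=0. PCs: A@2 B@3 C@2
Step 8: thread C executes C3 (x = x - 2). Shared: x=-2. PCs: A@2 B@3 C@3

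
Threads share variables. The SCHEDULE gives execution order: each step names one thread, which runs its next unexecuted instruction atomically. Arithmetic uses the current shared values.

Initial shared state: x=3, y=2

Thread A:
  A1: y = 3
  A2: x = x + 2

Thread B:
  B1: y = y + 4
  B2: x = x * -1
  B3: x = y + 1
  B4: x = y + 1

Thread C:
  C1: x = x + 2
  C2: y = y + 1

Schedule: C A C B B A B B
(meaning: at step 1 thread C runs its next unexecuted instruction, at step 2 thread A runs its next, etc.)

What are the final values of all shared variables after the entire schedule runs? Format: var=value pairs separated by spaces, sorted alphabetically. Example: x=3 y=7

Step 1: thread C executes C1 (x = x + 2). Shared: x=5 y=2. PCs: A@0 B@0 C@1
Step 2: thread A executes A1 (y = 3). Shared: x=5 y=3. PCs: A@1 B@0 C@1
Step 3: thread C executes C2 (y = y + 1). Shared: x=5 y=4. PCs: A@1 B@0 C@2
Step 4: thread B executes B1 (y = y + 4). Shared: x=5 y=8. PCs: A@1 B@1 C@2
Step 5: thread B executes B2 (x = x * -1). Shared: x=-5 y=8. PCs: A@1 B@2 C@2
Step 6: thread A executes A2 (x = x + 2). Shared: x=-3 y=8. PCs: A@2 B@2 C@2
Step 7: thread B executes B3 (x = y + 1). Shared: x=9 y=8. PCs: A@2 B@3 C@2
Step 8: thread B executes B4 (x = y + 1). Shared: x=9 y=8. PCs: A@2 B@4 C@2

Answer: x=9 y=8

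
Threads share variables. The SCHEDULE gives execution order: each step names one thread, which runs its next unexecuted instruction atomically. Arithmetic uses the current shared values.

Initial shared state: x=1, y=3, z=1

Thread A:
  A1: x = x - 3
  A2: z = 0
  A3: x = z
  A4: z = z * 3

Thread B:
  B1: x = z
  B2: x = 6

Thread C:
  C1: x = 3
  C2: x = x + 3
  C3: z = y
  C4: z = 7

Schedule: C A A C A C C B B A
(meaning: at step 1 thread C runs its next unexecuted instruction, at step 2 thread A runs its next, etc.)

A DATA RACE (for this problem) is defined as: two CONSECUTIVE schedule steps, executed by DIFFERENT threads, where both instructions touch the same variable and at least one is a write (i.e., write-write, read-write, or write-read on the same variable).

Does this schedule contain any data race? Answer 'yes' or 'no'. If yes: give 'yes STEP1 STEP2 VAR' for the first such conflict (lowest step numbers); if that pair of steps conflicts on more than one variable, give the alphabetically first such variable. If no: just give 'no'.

Steps 1,2: C(x = 3) vs A(x = x - 3). RACE on x (W-W).
Steps 2,3: same thread (A). No race.
Steps 3,4: A(r=-,w=z) vs C(r=x,w=x). No conflict.
Steps 4,5: C(x = x + 3) vs A(x = z). RACE on x (W-W).
Steps 5,6: A(x = z) vs C(z = y). RACE on z (R-W).
Steps 6,7: same thread (C). No race.
Steps 7,8: C(z = 7) vs B(x = z). RACE on z (W-R).
Steps 8,9: same thread (B). No race.
Steps 9,10: B(r=-,w=x) vs A(r=z,w=z). No conflict.
First conflict at steps 1,2.

Answer: yes 1 2 x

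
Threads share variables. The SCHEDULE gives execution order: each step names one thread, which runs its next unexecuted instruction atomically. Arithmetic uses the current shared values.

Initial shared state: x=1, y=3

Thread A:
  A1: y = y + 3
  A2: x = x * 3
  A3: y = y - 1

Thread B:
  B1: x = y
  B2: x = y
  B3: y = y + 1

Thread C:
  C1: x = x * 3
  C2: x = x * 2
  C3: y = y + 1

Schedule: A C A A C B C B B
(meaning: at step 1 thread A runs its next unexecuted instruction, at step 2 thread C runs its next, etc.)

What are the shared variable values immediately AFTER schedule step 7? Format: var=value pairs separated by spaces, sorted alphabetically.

Answer: x=5 y=6

Derivation:
Step 1: thread A executes A1 (y = y + 3). Shared: x=1 y=6. PCs: A@1 B@0 C@0
Step 2: thread C executes C1 (x = x * 3). Shared: x=3 y=6. PCs: A@1 B@0 C@1
Step 3: thread A executes A2 (x = x * 3). Shared: x=9 y=6. PCs: A@2 B@0 C@1
Step 4: thread A executes A3 (y = y - 1). Shared: x=9 y=5. PCs: A@3 B@0 C@1
Step 5: thread C executes C2 (x = x * 2). Shared: x=18 y=5. PCs: A@3 B@0 C@2
Step 6: thread B executes B1 (x = y). Shared: x=5 y=5. PCs: A@3 B@1 C@2
Step 7: thread C executes C3 (y = y + 1). Shared: x=5 y=6. PCs: A@3 B@1 C@3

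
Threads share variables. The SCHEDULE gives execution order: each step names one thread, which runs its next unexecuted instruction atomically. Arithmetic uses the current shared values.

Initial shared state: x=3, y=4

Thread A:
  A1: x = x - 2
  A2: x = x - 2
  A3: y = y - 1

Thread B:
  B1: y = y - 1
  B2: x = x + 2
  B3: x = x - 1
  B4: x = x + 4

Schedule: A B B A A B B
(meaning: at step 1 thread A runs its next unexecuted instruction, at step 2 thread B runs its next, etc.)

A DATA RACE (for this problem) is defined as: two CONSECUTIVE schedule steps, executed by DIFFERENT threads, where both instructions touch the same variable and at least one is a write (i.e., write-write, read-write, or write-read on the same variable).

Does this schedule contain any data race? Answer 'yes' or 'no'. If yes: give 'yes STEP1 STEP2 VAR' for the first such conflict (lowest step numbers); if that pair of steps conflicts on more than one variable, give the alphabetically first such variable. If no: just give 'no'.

Answer: yes 3 4 x

Derivation:
Steps 1,2: A(r=x,w=x) vs B(r=y,w=y). No conflict.
Steps 2,3: same thread (B). No race.
Steps 3,4: B(x = x + 2) vs A(x = x - 2). RACE on x (W-W).
Steps 4,5: same thread (A). No race.
Steps 5,6: A(r=y,w=y) vs B(r=x,w=x). No conflict.
Steps 6,7: same thread (B). No race.
First conflict at steps 3,4.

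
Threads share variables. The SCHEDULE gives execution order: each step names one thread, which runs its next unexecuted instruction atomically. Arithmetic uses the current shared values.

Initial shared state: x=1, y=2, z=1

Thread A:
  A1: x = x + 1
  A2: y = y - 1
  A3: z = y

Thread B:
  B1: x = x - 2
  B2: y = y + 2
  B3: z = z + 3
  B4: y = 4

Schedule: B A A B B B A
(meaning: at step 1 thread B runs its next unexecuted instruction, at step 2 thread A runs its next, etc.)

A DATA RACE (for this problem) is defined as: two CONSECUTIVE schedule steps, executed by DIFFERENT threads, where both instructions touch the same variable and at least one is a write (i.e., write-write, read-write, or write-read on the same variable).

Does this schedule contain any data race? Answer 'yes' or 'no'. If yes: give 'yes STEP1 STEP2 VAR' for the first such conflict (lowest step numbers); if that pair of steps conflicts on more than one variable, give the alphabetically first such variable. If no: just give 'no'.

Answer: yes 1 2 x

Derivation:
Steps 1,2: B(x = x - 2) vs A(x = x + 1). RACE on x (W-W).
Steps 2,3: same thread (A). No race.
Steps 3,4: A(y = y - 1) vs B(y = y + 2). RACE on y (W-W).
Steps 4,5: same thread (B). No race.
Steps 5,6: same thread (B). No race.
Steps 6,7: B(y = 4) vs A(z = y). RACE on y (W-R).
First conflict at steps 1,2.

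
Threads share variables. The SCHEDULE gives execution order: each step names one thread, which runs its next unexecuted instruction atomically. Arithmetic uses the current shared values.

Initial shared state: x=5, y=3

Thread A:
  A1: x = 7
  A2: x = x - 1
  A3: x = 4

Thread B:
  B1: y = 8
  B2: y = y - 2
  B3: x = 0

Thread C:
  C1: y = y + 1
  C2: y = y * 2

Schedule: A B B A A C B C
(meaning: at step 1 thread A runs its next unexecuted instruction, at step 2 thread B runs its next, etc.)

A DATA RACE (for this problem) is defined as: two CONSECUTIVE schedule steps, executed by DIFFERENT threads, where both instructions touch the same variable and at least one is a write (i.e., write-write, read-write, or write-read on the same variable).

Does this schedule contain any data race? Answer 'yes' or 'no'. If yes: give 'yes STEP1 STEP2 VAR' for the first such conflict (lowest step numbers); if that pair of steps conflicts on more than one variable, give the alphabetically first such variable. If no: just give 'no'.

Steps 1,2: A(r=-,w=x) vs B(r=-,w=y). No conflict.
Steps 2,3: same thread (B). No race.
Steps 3,4: B(r=y,w=y) vs A(r=x,w=x). No conflict.
Steps 4,5: same thread (A). No race.
Steps 5,6: A(r=-,w=x) vs C(r=y,w=y). No conflict.
Steps 6,7: C(r=y,w=y) vs B(r=-,w=x). No conflict.
Steps 7,8: B(r=-,w=x) vs C(r=y,w=y). No conflict.

Answer: no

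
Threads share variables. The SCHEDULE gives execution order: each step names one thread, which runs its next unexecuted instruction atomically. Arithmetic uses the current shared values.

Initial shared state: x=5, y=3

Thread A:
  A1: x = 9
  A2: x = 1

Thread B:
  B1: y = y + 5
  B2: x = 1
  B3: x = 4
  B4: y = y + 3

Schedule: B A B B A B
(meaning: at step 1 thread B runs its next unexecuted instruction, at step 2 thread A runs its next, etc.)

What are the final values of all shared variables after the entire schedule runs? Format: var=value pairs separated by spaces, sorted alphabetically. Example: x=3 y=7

Answer: x=1 y=11

Derivation:
Step 1: thread B executes B1 (y = y + 5). Shared: x=5 y=8. PCs: A@0 B@1
Step 2: thread A executes A1 (x = 9). Shared: x=9 y=8. PCs: A@1 B@1
Step 3: thread B executes B2 (x = 1). Shared: x=1 y=8. PCs: A@1 B@2
Step 4: thread B executes B3 (x = 4). Shared: x=4 y=8. PCs: A@1 B@3
Step 5: thread A executes A2 (x = 1). Shared: x=1 y=8. PCs: A@2 B@3
Step 6: thread B executes B4 (y = y + 3). Shared: x=1 y=11. PCs: A@2 B@4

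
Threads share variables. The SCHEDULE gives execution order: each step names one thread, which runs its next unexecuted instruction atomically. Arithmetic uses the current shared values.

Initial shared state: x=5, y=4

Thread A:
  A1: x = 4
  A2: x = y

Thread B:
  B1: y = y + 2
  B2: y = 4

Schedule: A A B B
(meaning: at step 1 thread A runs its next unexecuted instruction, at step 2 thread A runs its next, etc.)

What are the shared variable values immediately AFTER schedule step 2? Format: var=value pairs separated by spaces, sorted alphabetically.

Answer: x=4 y=4

Derivation:
Step 1: thread A executes A1 (x = 4). Shared: x=4 y=4. PCs: A@1 B@0
Step 2: thread A executes A2 (x = y). Shared: x=4 y=4. PCs: A@2 B@0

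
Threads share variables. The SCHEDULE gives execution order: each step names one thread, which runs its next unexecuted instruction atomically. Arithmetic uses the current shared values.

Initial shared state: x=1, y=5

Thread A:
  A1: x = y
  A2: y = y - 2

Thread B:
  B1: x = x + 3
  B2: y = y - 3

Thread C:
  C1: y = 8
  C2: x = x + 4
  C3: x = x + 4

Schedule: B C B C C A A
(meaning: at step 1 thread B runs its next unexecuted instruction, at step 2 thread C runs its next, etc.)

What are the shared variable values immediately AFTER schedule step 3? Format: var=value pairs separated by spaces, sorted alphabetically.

Answer: x=4 y=5

Derivation:
Step 1: thread B executes B1 (x = x + 3). Shared: x=4 y=5. PCs: A@0 B@1 C@0
Step 2: thread C executes C1 (y = 8). Shared: x=4 y=8. PCs: A@0 B@1 C@1
Step 3: thread B executes B2 (y = y - 3). Shared: x=4 y=5. PCs: A@0 B@2 C@1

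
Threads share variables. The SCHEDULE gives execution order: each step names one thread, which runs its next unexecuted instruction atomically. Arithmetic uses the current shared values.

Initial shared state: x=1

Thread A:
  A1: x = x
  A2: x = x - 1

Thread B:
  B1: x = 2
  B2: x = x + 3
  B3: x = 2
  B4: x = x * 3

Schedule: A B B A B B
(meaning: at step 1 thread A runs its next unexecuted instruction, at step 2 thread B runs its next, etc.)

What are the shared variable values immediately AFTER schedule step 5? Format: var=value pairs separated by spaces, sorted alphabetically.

Step 1: thread A executes A1 (x = x). Shared: x=1. PCs: A@1 B@0
Step 2: thread B executes B1 (x = 2). Shared: x=2. PCs: A@1 B@1
Step 3: thread B executes B2 (x = x + 3). Shared: x=5. PCs: A@1 B@2
Step 4: thread A executes A2 (x = x - 1). Shared: x=4. PCs: A@2 B@2
Step 5: thread B executes B3 (x = 2). Shared: x=2. PCs: A@2 B@3

Answer: x=2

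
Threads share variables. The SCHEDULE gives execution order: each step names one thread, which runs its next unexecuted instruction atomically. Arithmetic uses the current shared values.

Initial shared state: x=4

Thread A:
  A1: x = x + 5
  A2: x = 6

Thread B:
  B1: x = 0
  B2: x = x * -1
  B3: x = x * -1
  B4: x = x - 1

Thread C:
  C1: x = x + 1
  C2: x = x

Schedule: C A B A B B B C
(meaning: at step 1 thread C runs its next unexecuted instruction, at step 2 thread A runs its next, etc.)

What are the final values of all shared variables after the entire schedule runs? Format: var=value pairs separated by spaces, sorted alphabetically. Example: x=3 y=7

Answer: x=5

Derivation:
Step 1: thread C executes C1 (x = x + 1). Shared: x=5. PCs: A@0 B@0 C@1
Step 2: thread A executes A1 (x = x + 5). Shared: x=10. PCs: A@1 B@0 C@1
Step 3: thread B executes B1 (x = 0). Shared: x=0. PCs: A@1 B@1 C@1
Step 4: thread A executes A2 (x = 6). Shared: x=6. PCs: A@2 B@1 C@1
Step 5: thread B executes B2 (x = x * -1). Shared: x=-6. PCs: A@2 B@2 C@1
Step 6: thread B executes B3 (x = x * -1). Shared: x=6. PCs: A@2 B@3 C@1
Step 7: thread B executes B4 (x = x - 1). Shared: x=5. PCs: A@2 B@4 C@1
Step 8: thread C executes C2 (x = x). Shared: x=5. PCs: A@2 B@4 C@2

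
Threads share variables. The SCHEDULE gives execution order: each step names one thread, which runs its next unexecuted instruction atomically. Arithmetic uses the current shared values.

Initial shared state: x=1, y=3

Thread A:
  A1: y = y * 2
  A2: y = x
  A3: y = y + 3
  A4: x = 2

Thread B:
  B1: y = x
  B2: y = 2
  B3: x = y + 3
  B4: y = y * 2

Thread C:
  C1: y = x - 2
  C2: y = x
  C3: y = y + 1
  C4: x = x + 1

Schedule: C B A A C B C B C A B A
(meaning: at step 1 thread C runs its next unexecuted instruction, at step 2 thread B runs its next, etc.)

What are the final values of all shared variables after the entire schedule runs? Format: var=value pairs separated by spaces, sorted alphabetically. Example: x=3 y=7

Answer: x=2 y=12

Derivation:
Step 1: thread C executes C1 (y = x - 2). Shared: x=1 y=-1. PCs: A@0 B@0 C@1
Step 2: thread B executes B1 (y = x). Shared: x=1 y=1. PCs: A@0 B@1 C@1
Step 3: thread A executes A1 (y = y * 2). Shared: x=1 y=2. PCs: A@1 B@1 C@1
Step 4: thread A executes A2 (y = x). Shared: x=1 y=1. PCs: A@2 B@1 C@1
Step 5: thread C executes C2 (y = x). Shared: x=1 y=1. PCs: A@2 B@1 C@2
Step 6: thread B executes B2 (y = 2). Shared: x=1 y=2. PCs: A@2 B@2 C@2
Step 7: thread C executes C3 (y = y + 1). Shared: x=1 y=3. PCs: A@2 B@2 C@3
Step 8: thread B executes B3 (x = y + 3). Shared: x=6 y=3. PCs: A@2 B@3 C@3
Step 9: thread C executes C4 (x = x + 1). Shared: x=7 y=3. PCs: A@2 B@3 C@4
Step 10: thread A executes A3 (y = y + 3). Shared: x=7 y=6. PCs: A@3 B@3 C@4
Step 11: thread B executes B4 (y = y * 2). Shared: x=7 y=12. PCs: A@3 B@4 C@4
Step 12: thread A executes A4 (x = 2). Shared: x=2 y=12. PCs: A@4 B@4 C@4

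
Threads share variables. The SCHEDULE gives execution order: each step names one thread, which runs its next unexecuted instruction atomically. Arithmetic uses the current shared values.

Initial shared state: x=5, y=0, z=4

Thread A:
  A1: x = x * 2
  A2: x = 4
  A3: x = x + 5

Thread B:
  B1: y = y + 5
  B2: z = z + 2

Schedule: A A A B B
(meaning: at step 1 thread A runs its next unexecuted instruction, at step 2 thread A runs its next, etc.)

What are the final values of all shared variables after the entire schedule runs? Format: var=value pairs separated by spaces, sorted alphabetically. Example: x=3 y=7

Answer: x=9 y=5 z=6

Derivation:
Step 1: thread A executes A1 (x = x * 2). Shared: x=10 y=0 z=4. PCs: A@1 B@0
Step 2: thread A executes A2 (x = 4). Shared: x=4 y=0 z=4. PCs: A@2 B@0
Step 3: thread A executes A3 (x = x + 5). Shared: x=9 y=0 z=4. PCs: A@3 B@0
Step 4: thread B executes B1 (y = y + 5). Shared: x=9 y=5 z=4. PCs: A@3 B@1
Step 5: thread B executes B2 (z = z + 2). Shared: x=9 y=5 z=6. PCs: A@3 B@2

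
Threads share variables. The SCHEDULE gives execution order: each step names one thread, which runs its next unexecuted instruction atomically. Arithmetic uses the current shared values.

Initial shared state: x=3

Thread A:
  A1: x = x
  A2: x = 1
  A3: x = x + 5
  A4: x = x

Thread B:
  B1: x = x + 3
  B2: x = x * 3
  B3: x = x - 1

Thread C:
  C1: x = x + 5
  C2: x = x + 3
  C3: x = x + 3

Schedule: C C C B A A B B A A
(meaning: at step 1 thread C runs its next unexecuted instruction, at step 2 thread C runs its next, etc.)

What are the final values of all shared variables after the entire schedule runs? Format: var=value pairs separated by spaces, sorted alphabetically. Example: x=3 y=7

Answer: x=7

Derivation:
Step 1: thread C executes C1 (x = x + 5). Shared: x=8. PCs: A@0 B@0 C@1
Step 2: thread C executes C2 (x = x + 3). Shared: x=11. PCs: A@0 B@0 C@2
Step 3: thread C executes C3 (x = x + 3). Shared: x=14. PCs: A@0 B@0 C@3
Step 4: thread B executes B1 (x = x + 3). Shared: x=17. PCs: A@0 B@1 C@3
Step 5: thread A executes A1 (x = x). Shared: x=17. PCs: A@1 B@1 C@3
Step 6: thread A executes A2 (x = 1). Shared: x=1. PCs: A@2 B@1 C@3
Step 7: thread B executes B2 (x = x * 3). Shared: x=3. PCs: A@2 B@2 C@3
Step 8: thread B executes B3 (x = x - 1). Shared: x=2. PCs: A@2 B@3 C@3
Step 9: thread A executes A3 (x = x + 5). Shared: x=7. PCs: A@3 B@3 C@3
Step 10: thread A executes A4 (x = x). Shared: x=7. PCs: A@4 B@3 C@3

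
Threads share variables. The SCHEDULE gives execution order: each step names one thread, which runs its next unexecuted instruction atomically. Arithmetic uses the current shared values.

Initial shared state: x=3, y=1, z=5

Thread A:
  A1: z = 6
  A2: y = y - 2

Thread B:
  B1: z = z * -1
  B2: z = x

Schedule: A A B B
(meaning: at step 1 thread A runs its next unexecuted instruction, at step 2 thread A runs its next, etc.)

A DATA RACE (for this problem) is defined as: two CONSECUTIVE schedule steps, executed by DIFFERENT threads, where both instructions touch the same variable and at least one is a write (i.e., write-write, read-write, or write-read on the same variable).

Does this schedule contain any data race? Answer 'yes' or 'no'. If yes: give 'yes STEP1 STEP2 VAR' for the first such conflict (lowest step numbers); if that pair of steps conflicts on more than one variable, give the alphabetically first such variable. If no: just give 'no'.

Answer: no

Derivation:
Steps 1,2: same thread (A). No race.
Steps 2,3: A(r=y,w=y) vs B(r=z,w=z). No conflict.
Steps 3,4: same thread (B). No race.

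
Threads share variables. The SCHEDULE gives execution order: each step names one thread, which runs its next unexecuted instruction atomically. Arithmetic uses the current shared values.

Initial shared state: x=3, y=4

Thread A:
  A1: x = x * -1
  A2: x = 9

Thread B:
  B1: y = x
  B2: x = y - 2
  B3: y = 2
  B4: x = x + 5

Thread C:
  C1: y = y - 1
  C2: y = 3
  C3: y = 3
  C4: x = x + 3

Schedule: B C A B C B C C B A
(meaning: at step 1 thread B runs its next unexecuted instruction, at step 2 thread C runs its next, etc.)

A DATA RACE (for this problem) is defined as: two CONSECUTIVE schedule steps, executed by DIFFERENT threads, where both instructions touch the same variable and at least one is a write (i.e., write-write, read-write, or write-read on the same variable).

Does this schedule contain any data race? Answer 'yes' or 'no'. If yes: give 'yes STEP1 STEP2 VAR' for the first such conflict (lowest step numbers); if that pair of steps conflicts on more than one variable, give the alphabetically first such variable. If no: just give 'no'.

Answer: yes 1 2 y

Derivation:
Steps 1,2: B(y = x) vs C(y = y - 1). RACE on y (W-W).
Steps 2,3: C(r=y,w=y) vs A(r=x,w=x). No conflict.
Steps 3,4: A(x = x * -1) vs B(x = y - 2). RACE on x (W-W).
Steps 4,5: B(x = y - 2) vs C(y = 3). RACE on y (R-W).
Steps 5,6: C(y = 3) vs B(y = 2). RACE on y (W-W).
Steps 6,7: B(y = 2) vs C(y = 3). RACE on y (W-W).
Steps 7,8: same thread (C). No race.
Steps 8,9: C(x = x + 3) vs B(x = x + 5). RACE on x (W-W).
Steps 9,10: B(x = x + 5) vs A(x = 9). RACE on x (W-W).
First conflict at steps 1,2.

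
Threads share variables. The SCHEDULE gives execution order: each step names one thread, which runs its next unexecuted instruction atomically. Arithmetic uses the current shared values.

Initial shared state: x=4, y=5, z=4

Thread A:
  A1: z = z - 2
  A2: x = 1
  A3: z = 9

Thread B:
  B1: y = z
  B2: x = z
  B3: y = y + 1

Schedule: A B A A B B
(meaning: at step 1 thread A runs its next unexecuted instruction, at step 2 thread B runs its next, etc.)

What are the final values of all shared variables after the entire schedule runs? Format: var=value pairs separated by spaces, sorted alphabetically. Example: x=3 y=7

Answer: x=9 y=3 z=9

Derivation:
Step 1: thread A executes A1 (z = z - 2). Shared: x=4 y=5 z=2. PCs: A@1 B@0
Step 2: thread B executes B1 (y = z). Shared: x=4 y=2 z=2. PCs: A@1 B@1
Step 3: thread A executes A2 (x = 1). Shared: x=1 y=2 z=2. PCs: A@2 B@1
Step 4: thread A executes A3 (z = 9). Shared: x=1 y=2 z=9. PCs: A@3 B@1
Step 5: thread B executes B2 (x = z). Shared: x=9 y=2 z=9. PCs: A@3 B@2
Step 6: thread B executes B3 (y = y + 1). Shared: x=9 y=3 z=9. PCs: A@3 B@3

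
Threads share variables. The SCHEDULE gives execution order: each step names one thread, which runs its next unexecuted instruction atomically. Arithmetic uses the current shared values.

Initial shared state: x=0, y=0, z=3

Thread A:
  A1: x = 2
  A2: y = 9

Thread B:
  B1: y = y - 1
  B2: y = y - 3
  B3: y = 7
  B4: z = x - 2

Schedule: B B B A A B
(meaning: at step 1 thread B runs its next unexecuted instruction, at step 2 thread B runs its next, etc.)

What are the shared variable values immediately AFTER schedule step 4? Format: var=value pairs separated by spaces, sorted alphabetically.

Step 1: thread B executes B1 (y = y - 1). Shared: x=0 y=-1 z=3. PCs: A@0 B@1
Step 2: thread B executes B2 (y = y - 3). Shared: x=0 y=-4 z=3. PCs: A@0 B@2
Step 3: thread B executes B3 (y = 7). Shared: x=0 y=7 z=3. PCs: A@0 B@3
Step 4: thread A executes A1 (x = 2). Shared: x=2 y=7 z=3. PCs: A@1 B@3

Answer: x=2 y=7 z=3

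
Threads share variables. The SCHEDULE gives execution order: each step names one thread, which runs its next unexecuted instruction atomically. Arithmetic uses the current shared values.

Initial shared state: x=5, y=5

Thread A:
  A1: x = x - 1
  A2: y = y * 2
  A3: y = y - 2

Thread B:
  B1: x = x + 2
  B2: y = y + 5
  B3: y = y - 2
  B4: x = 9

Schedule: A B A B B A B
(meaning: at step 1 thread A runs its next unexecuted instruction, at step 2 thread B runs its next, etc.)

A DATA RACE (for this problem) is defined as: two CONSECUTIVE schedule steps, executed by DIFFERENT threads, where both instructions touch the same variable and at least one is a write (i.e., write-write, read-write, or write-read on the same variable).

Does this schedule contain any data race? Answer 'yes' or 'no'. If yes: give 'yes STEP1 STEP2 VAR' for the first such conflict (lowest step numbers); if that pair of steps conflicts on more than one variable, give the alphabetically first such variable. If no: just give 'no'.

Steps 1,2: A(x = x - 1) vs B(x = x + 2). RACE on x (W-W).
Steps 2,3: B(r=x,w=x) vs A(r=y,w=y). No conflict.
Steps 3,4: A(y = y * 2) vs B(y = y + 5). RACE on y (W-W).
Steps 4,5: same thread (B). No race.
Steps 5,6: B(y = y - 2) vs A(y = y - 2). RACE on y (W-W).
Steps 6,7: A(r=y,w=y) vs B(r=-,w=x). No conflict.
First conflict at steps 1,2.

Answer: yes 1 2 x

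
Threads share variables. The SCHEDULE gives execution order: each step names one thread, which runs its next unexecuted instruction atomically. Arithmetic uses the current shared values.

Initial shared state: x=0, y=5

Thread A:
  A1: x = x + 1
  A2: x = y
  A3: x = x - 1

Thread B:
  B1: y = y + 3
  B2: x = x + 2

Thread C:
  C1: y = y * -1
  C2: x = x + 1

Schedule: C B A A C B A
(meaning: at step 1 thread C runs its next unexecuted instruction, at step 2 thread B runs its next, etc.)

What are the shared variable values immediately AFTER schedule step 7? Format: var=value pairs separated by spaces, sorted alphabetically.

Step 1: thread C executes C1 (y = y * -1). Shared: x=0 y=-5. PCs: A@0 B@0 C@1
Step 2: thread B executes B1 (y = y + 3). Shared: x=0 y=-2. PCs: A@0 B@1 C@1
Step 3: thread A executes A1 (x = x + 1). Shared: x=1 y=-2. PCs: A@1 B@1 C@1
Step 4: thread A executes A2 (x = y). Shared: x=-2 y=-2. PCs: A@2 B@1 C@1
Step 5: thread C executes C2 (x = x + 1). Shared: x=-1 y=-2. PCs: A@2 B@1 C@2
Step 6: thread B executes B2 (x = x + 2). Shared: x=1 y=-2. PCs: A@2 B@2 C@2
Step 7: thread A executes A3 (x = x - 1). Shared: x=0 y=-2. PCs: A@3 B@2 C@2

Answer: x=0 y=-2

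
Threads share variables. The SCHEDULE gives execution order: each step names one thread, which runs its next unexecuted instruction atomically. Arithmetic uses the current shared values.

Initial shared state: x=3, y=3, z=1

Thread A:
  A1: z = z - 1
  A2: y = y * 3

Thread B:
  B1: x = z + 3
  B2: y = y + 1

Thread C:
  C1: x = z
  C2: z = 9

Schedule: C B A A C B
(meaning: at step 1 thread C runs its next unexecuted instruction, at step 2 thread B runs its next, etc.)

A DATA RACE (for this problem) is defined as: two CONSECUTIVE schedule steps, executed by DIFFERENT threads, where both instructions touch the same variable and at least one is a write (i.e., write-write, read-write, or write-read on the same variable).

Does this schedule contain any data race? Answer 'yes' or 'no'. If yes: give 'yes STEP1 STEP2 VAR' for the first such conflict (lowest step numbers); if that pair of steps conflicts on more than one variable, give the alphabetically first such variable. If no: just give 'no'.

Answer: yes 1 2 x

Derivation:
Steps 1,2: C(x = z) vs B(x = z + 3). RACE on x (W-W).
Steps 2,3: B(x = z + 3) vs A(z = z - 1). RACE on z (R-W).
Steps 3,4: same thread (A). No race.
Steps 4,5: A(r=y,w=y) vs C(r=-,w=z). No conflict.
Steps 5,6: C(r=-,w=z) vs B(r=y,w=y). No conflict.
First conflict at steps 1,2.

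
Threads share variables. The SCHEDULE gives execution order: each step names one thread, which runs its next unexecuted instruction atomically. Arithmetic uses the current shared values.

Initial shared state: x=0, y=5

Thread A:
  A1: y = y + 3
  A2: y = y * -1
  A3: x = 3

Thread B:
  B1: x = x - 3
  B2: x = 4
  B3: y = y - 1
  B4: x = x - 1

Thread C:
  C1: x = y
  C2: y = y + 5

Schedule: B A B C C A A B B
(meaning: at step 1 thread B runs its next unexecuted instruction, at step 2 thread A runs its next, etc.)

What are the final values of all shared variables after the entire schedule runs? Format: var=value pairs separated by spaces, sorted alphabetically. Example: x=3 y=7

Step 1: thread B executes B1 (x = x - 3). Shared: x=-3 y=5. PCs: A@0 B@1 C@0
Step 2: thread A executes A1 (y = y + 3). Shared: x=-3 y=8. PCs: A@1 B@1 C@0
Step 3: thread B executes B2 (x = 4). Shared: x=4 y=8. PCs: A@1 B@2 C@0
Step 4: thread C executes C1 (x = y). Shared: x=8 y=8. PCs: A@1 B@2 C@1
Step 5: thread C executes C2 (y = y + 5). Shared: x=8 y=13. PCs: A@1 B@2 C@2
Step 6: thread A executes A2 (y = y * -1). Shared: x=8 y=-13. PCs: A@2 B@2 C@2
Step 7: thread A executes A3 (x = 3). Shared: x=3 y=-13. PCs: A@3 B@2 C@2
Step 8: thread B executes B3 (y = y - 1). Shared: x=3 y=-14. PCs: A@3 B@3 C@2
Step 9: thread B executes B4 (x = x - 1). Shared: x=2 y=-14. PCs: A@3 B@4 C@2

Answer: x=2 y=-14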